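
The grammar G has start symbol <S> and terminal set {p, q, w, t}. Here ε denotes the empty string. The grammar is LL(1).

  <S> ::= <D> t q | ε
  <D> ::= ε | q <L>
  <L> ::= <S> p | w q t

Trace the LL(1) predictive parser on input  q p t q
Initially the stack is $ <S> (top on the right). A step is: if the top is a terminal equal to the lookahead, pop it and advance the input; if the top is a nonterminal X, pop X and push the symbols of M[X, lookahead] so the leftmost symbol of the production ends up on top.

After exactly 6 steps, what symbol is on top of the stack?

step 1: stack=$ <S>  input=q p t q $  — expand <S> ::= <D> t q
step 2: stack=$ q t <D>  input=q p t q $  — expand <D> ::= q <L>
step 3: stack=$ q t <L> q  input=q p t q $  — match q
step 4: stack=$ q t <L>  input=p t q $  — expand <L> ::= <S> p
step 5: stack=$ q t p <S>  input=p t q $  — expand <S> ::= ε
step 6: stack=$ q t p  input=p t q $  — match p
Stack after step 6: $ q t (top = t).

t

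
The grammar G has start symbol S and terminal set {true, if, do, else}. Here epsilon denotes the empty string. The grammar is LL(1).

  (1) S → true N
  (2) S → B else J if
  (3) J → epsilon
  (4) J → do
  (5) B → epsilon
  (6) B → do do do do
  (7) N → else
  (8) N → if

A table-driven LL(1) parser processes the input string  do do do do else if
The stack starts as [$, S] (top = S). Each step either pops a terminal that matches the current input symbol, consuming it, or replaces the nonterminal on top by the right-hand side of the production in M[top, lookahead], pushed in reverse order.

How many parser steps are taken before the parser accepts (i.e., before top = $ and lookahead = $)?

9

step 1: stack=$ S  input=do do do do else if $  — expand S → B else J if
step 2: stack=$ if J else B  input=do do do do else if $  — expand B → do do do do
step 3: stack=$ if J else do do do do  input=do do do do else if $  — match do
step 4: stack=$ if J else do do do  input=do do do else if $  — match do
step 5: stack=$ if J else do do  input=do do else if $  — match do
step 6: stack=$ if J else do  input=do else if $  — match do
step 7: stack=$ if J else  input=else if $  — match else
step 8: stack=$ if J  input=if $  — expand J → epsilon
step 9: stack=$ if  input=if $  — match if
Accept reached after 9 steps.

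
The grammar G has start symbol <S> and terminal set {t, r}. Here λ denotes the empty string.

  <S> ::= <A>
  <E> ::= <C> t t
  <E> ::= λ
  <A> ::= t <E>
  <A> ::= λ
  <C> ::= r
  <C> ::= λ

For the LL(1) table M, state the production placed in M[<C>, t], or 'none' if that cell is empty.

FIRST(<A>): from <A>::=t <E> we get {t}; from <A>::=λ we get {λ}. So FIRST(<A>) = {λ, t}.
FIRST(<C>): from <C>::=r we get {r}; from <C>::=λ we get {λ}. So FIRST(<C>) = {λ, r}.
FIRST(<S>): from <S>::=<A> we get {λ, t}. So FIRST(<S>) = {λ, t}.
FIRST(<E>): from <E>::=<C> t t we get {r, t}; from <E>::=λ we get {λ}. So FIRST(<E>) = {λ, r, t}.
FOLLOW(<S>) includes $ since <S> is the start symbol.
FOLLOW(<C>): in <E>::=<C> t t, <C> is followed by t t with FIRST {t}. Thus FOLLOW(<C>) = {t}.
For <C> ::= r: FIRST(r) = {r}, so it goes in M[<C>, t] for t ∈ {r}.
For <C> ::= λ: FIRST(λ) = {λ}, so it goes in M[<C>, t] for t ∈ {}; since λ ∈ FIRST, also for every t ∈ FOLLOW(<C>) = {t}.

<C> ::= λ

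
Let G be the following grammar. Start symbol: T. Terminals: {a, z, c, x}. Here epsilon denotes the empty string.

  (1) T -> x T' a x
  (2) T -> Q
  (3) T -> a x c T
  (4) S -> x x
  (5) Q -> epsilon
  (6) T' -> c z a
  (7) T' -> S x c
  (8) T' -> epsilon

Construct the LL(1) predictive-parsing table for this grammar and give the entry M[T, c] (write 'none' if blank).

none

FIRST(S) = {x}
FIRST(Q) = {epsilon}
FIRST(T) = {epsilon, a, x}  (via Q)
FIRST(T') = {epsilon, c, x}  (via S x c)
FOLLOW(T) includes $ since T is the start symbol.
FOLLOW(T): in T->a x c T, the suffix after T is empty (adds nothing new). Thus FOLLOW(T) = {$}.
For T -> x T' a x: FIRST(x T' a x) = {x}, so it goes in M[T, t] for t ∈ {x}.
For T -> Q: FIRST(Q) = {epsilon}, so it goes in M[T, t] for t ∈ {}; since epsilon ∈ FIRST, also for every t ∈ FOLLOW(T) = {$}.
For T -> a x c T: FIRST(a x c T) = {a}, so it goes in M[T, t] for t ∈ {a}.
None of these place a production in M[T, c].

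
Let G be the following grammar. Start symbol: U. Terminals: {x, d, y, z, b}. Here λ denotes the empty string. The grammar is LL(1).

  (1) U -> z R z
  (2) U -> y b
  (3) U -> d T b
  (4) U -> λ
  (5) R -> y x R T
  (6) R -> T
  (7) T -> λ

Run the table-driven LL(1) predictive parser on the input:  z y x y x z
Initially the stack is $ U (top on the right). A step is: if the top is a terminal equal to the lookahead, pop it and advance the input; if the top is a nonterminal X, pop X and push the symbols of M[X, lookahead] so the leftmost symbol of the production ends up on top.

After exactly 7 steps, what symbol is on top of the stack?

x

     Stack          Input          Action
  1  $ U            z y x y x z $  expand U -> z R z
  2  $ z R z        z y x y x z $  match z
  3  $ z R          y x y x z $    expand R -> y x R T
  4  $ z T R x y    y x y x z $    match y
  5  $ z T R x      x y x z $      match x
  6  $ z T R        y x z $        expand R -> y x R T
  7  $ z T T R x y  y x z $        match y
Stack after step 7: $ z T T R x (top = x).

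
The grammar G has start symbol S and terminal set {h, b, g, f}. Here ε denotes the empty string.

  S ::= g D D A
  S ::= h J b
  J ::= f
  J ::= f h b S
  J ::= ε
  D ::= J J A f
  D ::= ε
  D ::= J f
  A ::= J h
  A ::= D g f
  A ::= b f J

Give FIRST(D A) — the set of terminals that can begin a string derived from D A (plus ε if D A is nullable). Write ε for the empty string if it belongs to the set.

FIRST(S) = {g, h}
FIRST(J) = {ε, f}
FIRST(D) = {ε, b, f, g, h}  (via J J A f, J f)
FIRST(A) = {b, f, g, h}  (via J h, D g f)
FIRST(D A): take FIRST of each symbol in turn, carrying on past any symbol whose FIRST contains ε; result {b, f, g, h}.

{b, f, g, h}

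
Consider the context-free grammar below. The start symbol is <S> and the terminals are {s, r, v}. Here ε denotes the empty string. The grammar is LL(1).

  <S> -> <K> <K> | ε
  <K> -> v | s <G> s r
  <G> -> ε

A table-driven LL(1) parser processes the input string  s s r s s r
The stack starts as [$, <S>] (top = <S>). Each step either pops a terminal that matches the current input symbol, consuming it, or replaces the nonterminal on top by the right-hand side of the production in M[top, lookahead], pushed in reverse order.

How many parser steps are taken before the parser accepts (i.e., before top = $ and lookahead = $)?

11

      Stack            Input          Action
   1  $ <S>            s s r s s r $  expand <S> -> <K> <K>
   2  $ <K> <K>        s s r s s r $  expand <K> -> s <G> s r
   3  $ <K> r s <G> s  s s r s s r $  match s
   4  $ <K> r s <G>    s r s s r $    expand <G> -> ε
   5  $ <K> r s        s r s s r $    match s
   6  $ <K> r          r s s r $      match r
   7  $ <K>            s s r $        expand <K> -> s <G> s r
   8  $ r s <G> s      s s r $        match s
   9  $ r s <G>        s r $          expand <G> -> ε
  10  $ r s            s r $          match s
  11  $ r              r $            match r
Accept reached after 11 steps.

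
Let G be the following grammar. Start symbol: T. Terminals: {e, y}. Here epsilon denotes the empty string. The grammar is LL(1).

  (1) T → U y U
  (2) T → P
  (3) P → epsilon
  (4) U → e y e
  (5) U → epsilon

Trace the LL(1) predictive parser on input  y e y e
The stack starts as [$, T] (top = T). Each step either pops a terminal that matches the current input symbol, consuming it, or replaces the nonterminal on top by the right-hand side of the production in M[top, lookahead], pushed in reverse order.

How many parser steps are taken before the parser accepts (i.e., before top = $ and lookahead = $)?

step 1: stack=$ T  input=y e y e $  — expand T → U y U
step 2: stack=$ U y U  input=y e y e $  — expand U → epsilon
step 3: stack=$ U y  input=y e y e $  — match y
step 4: stack=$ U  input=e y e $  — expand U → e y e
step 5: stack=$ e y e  input=e y e $  — match e
step 6: stack=$ e y  input=y e $  — match y
step 7: stack=$ e  input=e $  — match e
Accept reached after 7 steps.

7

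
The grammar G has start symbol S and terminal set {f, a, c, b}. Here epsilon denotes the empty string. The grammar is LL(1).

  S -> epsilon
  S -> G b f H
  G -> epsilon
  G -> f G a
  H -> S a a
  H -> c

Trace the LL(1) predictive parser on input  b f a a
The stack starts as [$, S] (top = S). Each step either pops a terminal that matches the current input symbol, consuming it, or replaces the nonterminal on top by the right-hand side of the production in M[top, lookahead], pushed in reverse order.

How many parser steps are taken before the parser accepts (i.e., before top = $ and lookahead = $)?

step 1: stack=$ S  input=b f a a $  — expand S -> G b f H
step 2: stack=$ H f b G  input=b f a a $  — expand G -> epsilon
step 3: stack=$ H f b  input=b f a a $  — match b
step 4: stack=$ H f  input=f a a $  — match f
step 5: stack=$ H  input=a a $  — expand H -> S a a
step 6: stack=$ a a S  input=a a $  — expand S -> epsilon
step 7: stack=$ a a  input=a a $  — match a
step 8: stack=$ a  input=a $  — match a
Accept reached after 8 steps.

8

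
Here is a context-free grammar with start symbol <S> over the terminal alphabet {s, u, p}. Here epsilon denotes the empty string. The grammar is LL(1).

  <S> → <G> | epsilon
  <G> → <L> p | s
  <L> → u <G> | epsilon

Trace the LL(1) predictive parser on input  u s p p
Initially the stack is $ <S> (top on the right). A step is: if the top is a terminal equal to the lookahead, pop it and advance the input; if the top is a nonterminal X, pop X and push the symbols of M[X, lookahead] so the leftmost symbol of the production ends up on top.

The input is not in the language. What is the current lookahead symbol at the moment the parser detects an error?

     Stack      Input      Action
  1  $ <S>      u s p p $  expand <S> → <G>
  2  $ <G>      u s p p $  expand <G> → <L> p
  3  $ p <L>    u s p p $  expand <L> → u <G>
  4  $ p <G> u  u s p p $  match u
  5  $ p <G>    s p p $    expand <G> → s
  6  $ p s      s p p $    match s
  7  $ p        p p $      match p
  8  $          p $        error: stack empty but input remains

p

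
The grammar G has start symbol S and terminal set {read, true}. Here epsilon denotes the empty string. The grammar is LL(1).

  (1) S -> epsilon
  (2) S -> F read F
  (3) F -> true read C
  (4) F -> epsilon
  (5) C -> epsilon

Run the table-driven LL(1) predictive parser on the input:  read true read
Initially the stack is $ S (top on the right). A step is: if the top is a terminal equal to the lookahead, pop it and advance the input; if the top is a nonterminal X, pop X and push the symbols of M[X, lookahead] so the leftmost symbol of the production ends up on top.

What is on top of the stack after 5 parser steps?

read

     Stack          Input             Action
  1  $ S            read true read $  expand S -> F read F
  2  $ F read F     read true read $  expand F -> epsilon
  3  $ F read       read true read $  match read
  4  $ F            true read $       expand F -> true read C
  5  $ C read true  true read $       match true
Stack after step 5: $ C read (top = read).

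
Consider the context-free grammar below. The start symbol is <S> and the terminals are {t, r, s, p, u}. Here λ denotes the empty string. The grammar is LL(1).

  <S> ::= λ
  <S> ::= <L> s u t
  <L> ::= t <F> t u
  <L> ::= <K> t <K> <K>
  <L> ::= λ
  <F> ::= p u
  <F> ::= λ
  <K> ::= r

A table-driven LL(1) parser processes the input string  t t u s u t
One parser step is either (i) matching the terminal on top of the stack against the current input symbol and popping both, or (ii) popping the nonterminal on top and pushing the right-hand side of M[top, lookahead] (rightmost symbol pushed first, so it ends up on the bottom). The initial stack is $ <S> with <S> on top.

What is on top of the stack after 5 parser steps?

step 1: stack=$ <S>  input=t t u s u t $  — expand <S> ::= <L> s u t
step 2: stack=$ t u s <L>  input=t t u s u t $  — expand <L> ::= t <F> t u
step 3: stack=$ t u s u t <F> t  input=t t u s u t $  — match t
step 4: stack=$ t u s u t <F>  input=t u s u t $  — expand <F> ::= λ
step 5: stack=$ t u s u t  input=t u s u t $  — match t
Stack after step 5: $ t u s u (top = u).

u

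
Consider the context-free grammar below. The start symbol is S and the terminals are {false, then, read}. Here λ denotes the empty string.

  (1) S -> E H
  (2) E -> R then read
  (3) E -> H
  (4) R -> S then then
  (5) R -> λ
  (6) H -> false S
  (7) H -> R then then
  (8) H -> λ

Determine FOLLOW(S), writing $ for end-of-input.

{$, false, then}

FIRST(S) = {λ, false, then}  (via E H)
FIRST(R) = {λ, false, then}  (via S then then)
FIRST(H) = {λ, false, then}  (via R then then)
FIRST(E) = {λ, false, then}  (via R then read, H)
FOLLOW(S) includes $ since S is the start symbol.
FOLLOW(R): in E->R then read, R is followed by then read with FIRST {then}; in H->R then then, R is followed by then then with FIRST {then}. Thus FOLLOW(R) = {then}.
FOLLOW(S): in R->S then then, S is followed by then then with FIRST {then}; in H->false S, the suffix after S is empty, so FOLLOW(S) ⊇ FOLLOW(H) = {$, false, then}. Thus FOLLOW(S) = {$, false, then}.
FOLLOW(E): in S->E H, E is followed by H with FIRST {λ, false, then}; in S->E H, the suffix after E is nullable, so FOLLOW(E) ⊇ FOLLOW(S) = {$, false, then}. Thus FOLLOW(E) = {$, false, then}.
FOLLOW(H): in S->E H, the suffix after H is empty, so FOLLOW(H) ⊇ FOLLOW(S) = {$, false, then}; in E->H, the suffix after H is empty, so FOLLOW(H) ⊇ FOLLOW(E) = {$, false, then}. Thus FOLLOW(H) = {$, false, then}.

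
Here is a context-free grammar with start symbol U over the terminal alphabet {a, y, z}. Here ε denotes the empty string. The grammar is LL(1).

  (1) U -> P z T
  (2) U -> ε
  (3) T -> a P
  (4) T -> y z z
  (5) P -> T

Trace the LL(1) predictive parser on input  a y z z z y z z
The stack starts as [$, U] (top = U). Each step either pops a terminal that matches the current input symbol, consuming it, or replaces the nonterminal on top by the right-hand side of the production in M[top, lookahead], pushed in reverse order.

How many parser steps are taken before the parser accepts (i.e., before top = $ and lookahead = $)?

      Stack        Input              Action
   1  $ U          a y z z z y z z $  expand U -> P z T
   2  $ T z P      a y z z z y z z $  expand P -> T
   3  $ T z T      a y z z z y z z $  expand T -> a P
   4  $ T z P a    a y z z z y z z $  match a
   5  $ T z P      y z z z y z z $    expand P -> T
   6  $ T z T      y z z z y z z $    expand T -> y z z
   7  $ T z z z y  y z z z y z z $    match y
   8  $ T z z z    z z z y z z $      match z
   9  $ T z z      z z y z z $        match z
  10  $ T z        z y z z $          match z
  11  $ T          y z z $            expand T -> y z z
  12  $ z z y      y z z $            match y
  13  $ z z        z z $              match z
  14  $ z          z $                match z
Accept reached after 14 steps.

14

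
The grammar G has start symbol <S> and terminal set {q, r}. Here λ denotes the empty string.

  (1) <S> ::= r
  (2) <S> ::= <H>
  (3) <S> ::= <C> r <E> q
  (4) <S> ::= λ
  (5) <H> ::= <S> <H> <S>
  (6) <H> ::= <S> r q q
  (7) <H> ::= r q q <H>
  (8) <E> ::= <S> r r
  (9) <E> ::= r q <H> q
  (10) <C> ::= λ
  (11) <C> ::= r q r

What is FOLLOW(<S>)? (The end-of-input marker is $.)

{$, q, r}

FIRST(<C>): from <C>::=λ we get {λ}; from <C>::=r q r we get {r}. So FIRST(<C>) = {λ, r}.
FIRST(<S>): from <S>::=r we get {r}; from <S>::=<H> we get {r}; from <S>::=<C> r <E> q we get {r}; from <S>::=λ we get {λ}. So FIRST(<S>) = {λ, r}.
FIRST(<H>): from <H>::=<S> <H> <S> we get {r}; from <H>::=<S> r q q we get {r}; from <H>::=r q q <H> we get {r}. So FIRST(<H>) = {r}.
FIRST(<E>): from <E>::=<S> r r we get {r}; from <E>::=r q <H> q we get {r}. So FIRST(<E>) = {r}.
FOLLOW(<S>) includes $ since <S> is the start symbol.
FOLLOW(<E>): in <S>::=<C> r <E> q, <E> is followed by q with FIRST {q}. Thus FOLLOW(<E>) = {q}.
FOLLOW(<C>): in <S>::=<C> r <E> q, <C> is followed by r <E> q with FIRST {r}. Thus FOLLOW(<C>) = {r}.
FOLLOW(<S>): in <H>::=<S> <H> <S> (occurrence 1), <S> is followed by <H> <S> with FIRST {r}; in <H>::=<S> <H> <S> (occurrence 2), the suffix after <S> is empty, so FOLLOW(<S>) ⊇ FOLLOW(<H>) = {$, q, r}; in <H>::=<S> r q q, <S> is followed by r q q with FIRST {r}; in <E>::=<S> r r, <S> is followed by r r with FIRST {r}. Thus FOLLOW(<S>) = {$, q, r}.
FOLLOW(<H>): in <S>::=<H>, the suffix after <H> is empty, so FOLLOW(<H>) ⊇ FOLLOW(<S>) = {$, q, r}; in <H>::=<S> <H> <S>, <H> is followed by <S> with FIRST {λ, r}; in <H>::=<S> <H> <S>, the suffix after <H> is nullable (adds nothing new); in <H>::=r q q <H>, the suffix after <H> is empty (adds nothing new); in <E>::=r q <H> q, <H> is followed by q with FIRST {q}. Thus FOLLOW(<H>) = {$, q, r}.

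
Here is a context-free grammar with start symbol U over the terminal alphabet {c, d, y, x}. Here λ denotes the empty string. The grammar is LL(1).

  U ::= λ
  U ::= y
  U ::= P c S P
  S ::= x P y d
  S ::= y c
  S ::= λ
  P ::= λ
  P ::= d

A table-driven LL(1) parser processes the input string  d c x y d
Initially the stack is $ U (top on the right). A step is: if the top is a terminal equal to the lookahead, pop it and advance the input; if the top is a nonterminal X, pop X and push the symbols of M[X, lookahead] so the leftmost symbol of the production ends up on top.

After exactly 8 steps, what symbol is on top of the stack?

d

     Stack        Input        Action
  1  $ U          d c x y d $  expand U ::= P c S P
  2  $ P S c P    d c x y d $  expand P ::= d
  3  $ P S c d    d c x y d $  match d
  4  $ P S c      c x y d $    match c
  5  $ P S        x y d $      expand S ::= x P y d
  6  $ P d y P x  x y d $      match x
  7  $ P d y P    y d $        expand P ::= λ
  8  $ P d y      y d $        match y
Stack after step 8: $ P d (top = d).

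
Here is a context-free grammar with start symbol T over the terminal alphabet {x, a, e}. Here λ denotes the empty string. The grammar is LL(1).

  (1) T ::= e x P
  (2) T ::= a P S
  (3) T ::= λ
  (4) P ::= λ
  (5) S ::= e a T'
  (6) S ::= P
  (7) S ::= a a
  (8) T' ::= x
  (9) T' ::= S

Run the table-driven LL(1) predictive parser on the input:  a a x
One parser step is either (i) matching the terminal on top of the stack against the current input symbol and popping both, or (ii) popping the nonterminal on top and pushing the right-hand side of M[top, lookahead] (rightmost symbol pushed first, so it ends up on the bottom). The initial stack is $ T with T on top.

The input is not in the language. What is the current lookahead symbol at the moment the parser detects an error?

x

     Stack    Input    Action
  1  $ T      a a x $  expand T ::= a P S
  2  $ S P a  a a x $  match a
  3  $ S P    a x $    expand P ::= λ
  4  $ S      a x $    expand S ::= a a
  5  $ a a    a x $    match a
  6  $ a      x $      error: top is terminal a but lookahead is x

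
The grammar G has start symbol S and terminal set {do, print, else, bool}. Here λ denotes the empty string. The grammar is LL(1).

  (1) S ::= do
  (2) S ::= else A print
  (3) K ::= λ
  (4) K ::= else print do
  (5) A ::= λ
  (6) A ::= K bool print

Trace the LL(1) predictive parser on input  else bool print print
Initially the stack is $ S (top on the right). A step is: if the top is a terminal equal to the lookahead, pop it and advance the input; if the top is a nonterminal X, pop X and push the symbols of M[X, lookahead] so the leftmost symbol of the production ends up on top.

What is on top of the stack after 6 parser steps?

print

step 1: stack=$ S  input=else bool print print $  — expand S ::= else A print
step 2: stack=$ print A else  input=else bool print print $  — match else
step 3: stack=$ print A  input=bool print print $  — expand A ::= K bool print
step 4: stack=$ print print bool K  input=bool print print $  — expand K ::= λ
step 5: stack=$ print print bool  input=bool print print $  — match bool
step 6: stack=$ print print  input=print print $  — match print
Stack after step 6: $ print (top = print).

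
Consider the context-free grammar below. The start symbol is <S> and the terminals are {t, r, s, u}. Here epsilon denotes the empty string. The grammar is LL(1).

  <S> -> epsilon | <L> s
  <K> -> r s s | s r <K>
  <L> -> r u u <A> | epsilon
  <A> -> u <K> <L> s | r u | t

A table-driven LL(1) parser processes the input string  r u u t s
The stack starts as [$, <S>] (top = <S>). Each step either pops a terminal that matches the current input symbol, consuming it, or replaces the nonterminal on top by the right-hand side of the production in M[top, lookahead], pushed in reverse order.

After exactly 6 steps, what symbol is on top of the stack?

t

     Stack          Input        Action
  1  $ <S>          r u u t s $  expand <S> -> <L> s
  2  $ s <L>        r u u t s $  expand <L> -> r u u <A>
  3  $ s <A> u u r  r u u t s $  match r
  4  $ s <A> u u    u u t s $    match u
  5  $ s <A> u      u t s $      match u
  6  $ s <A>        t s $        expand <A> -> t
Stack after step 6: $ s t (top = t).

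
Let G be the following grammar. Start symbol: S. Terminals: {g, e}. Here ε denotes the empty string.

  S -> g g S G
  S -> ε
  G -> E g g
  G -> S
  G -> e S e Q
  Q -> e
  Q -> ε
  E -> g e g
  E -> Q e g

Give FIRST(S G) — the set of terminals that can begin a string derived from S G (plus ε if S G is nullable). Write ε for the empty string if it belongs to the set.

FIRST(S): from S->g g S G we get {g}; from S->ε we get {ε}. So FIRST(S) = {ε, g}.
FIRST(Q): from Q->e we get {e}; from Q->ε we get {ε}. So FIRST(Q) = {ε, e}.
FIRST(E): from E->g e g we get {g}; from E->Q e g we get {e}. So FIRST(E) = {e, g}.
FIRST(G): from G->E g g we get {e, g}; from G->S we get {ε, g}; from G->e S e Q we get {e}. So FIRST(G) = {ε, e, g}.
FIRST(S G): take FIRST of each symbol in turn, carrying on past any symbol whose FIRST contains ε; result {ε, e, g}.

{ε, e, g}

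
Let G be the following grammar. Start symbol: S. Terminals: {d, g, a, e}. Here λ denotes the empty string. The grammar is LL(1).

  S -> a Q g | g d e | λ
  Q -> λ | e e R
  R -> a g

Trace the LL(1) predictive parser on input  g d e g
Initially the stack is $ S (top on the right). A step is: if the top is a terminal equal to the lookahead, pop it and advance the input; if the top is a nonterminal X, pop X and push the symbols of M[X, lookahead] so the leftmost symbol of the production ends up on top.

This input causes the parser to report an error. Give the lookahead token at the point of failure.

step 1: stack=$ S  input=g d e g $  — expand S -> g d e
step 2: stack=$ e d g  input=g d e g $  — match g
step 3: stack=$ e d  input=d e g $  — match d
step 4: stack=$ e  input=e g $  — match e
step 5: stack=$  input=g $  — error: stack empty but input remains

g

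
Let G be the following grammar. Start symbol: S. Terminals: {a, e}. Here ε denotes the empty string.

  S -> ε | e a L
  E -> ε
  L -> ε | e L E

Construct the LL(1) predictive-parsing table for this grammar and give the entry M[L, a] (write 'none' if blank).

FIRST(S): from S->ε we get {ε}; from S->e a L we get {e}. So FIRST(S) = {ε, e}.
FIRST(E): from E->ε we get {ε}. So FIRST(E) = {ε}.
FIRST(L): from L->ε we get {ε}; from L->e L E we get {e}. So FIRST(L) = {ε, e}.
FOLLOW(S) includes $ since S is the start symbol.
FOLLOW(S): S appears on no right-hand side. Thus FOLLOW(S) = {$}.
FOLLOW(L): in S->e a L, the suffix after L is empty, so FOLLOW(L) ⊇ FOLLOW(S) = {$}; in L->e L E, L is followed by E with FIRST {ε}; in L->e L E, the suffix after L is nullable (adds nothing new). Thus FOLLOW(L) = {$}.
For L -> ε: FIRST(ε) = {ε}, so it goes in M[L, t] for t ∈ {}; since ε ∈ FIRST, also for every t ∈ FOLLOW(L) = {$}.
For L -> e L E: FIRST(e L E) = {e}, so it goes in M[L, t] for t ∈ {e}.
None of these place a production in M[L, a].

none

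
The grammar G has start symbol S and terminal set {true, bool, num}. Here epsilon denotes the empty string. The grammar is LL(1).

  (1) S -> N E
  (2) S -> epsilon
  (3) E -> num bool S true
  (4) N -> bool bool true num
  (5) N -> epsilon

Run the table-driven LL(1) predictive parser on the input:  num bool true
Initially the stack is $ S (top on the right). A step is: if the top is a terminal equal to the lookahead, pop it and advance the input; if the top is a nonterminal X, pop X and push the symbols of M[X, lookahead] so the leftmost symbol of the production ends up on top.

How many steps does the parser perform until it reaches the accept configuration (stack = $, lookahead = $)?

step 1: stack=$ S  input=num bool true $  — expand S -> N E
step 2: stack=$ E N  input=num bool true $  — expand N -> epsilon
step 3: stack=$ E  input=num bool true $  — expand E -> num bool S true
step 4: stack=$ true S bool num  input=num bool true $  — match num
step 5: stack=$ true S bool  input=bool true $  — match bool
step 6: stack=$ true S  input=true $  — expand S -> epsilon
step 7: stack=$ true  input=true $  — match true
Accept reached after 7 steps.

7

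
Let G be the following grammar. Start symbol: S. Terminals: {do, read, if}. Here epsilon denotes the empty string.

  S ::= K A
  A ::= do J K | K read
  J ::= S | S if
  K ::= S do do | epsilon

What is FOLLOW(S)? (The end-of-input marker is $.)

FIRST(S): from S::=K A we get {do, read}. So FIRST(S) = {do, read}.
FIRST(J): from J::=S we get {do, read}; from J::=S if we get {do, read}. So FIRST(J) = {do, read}.
FIRST(K): from K::=S do do we get {do, read}; from K::=epsilon we get {epsilon}. So FIRST(K) = {epsilon, do, read}.
FIRST(A): from A::=do J K we get {do}; from A::=K read we get {do, read}. So FIRST(A) = {do, read}.
FOLLOW(S) includes $ since S is the start symbol.
FOLLOW(S): in J::=S, the suffix after S is empty, so FOLLOW(S) ⊇ FOLLOW(J) = {$, do, if, read}; in J::=S if, S is followed by if with FIRST {if}; in K::=S do do, S is followed by do do with FIRST {do}. Thus FOLLOW(S) = {$, do, if, read}.
FOLLOW(A): in S::=K A, the suffix after A is empty, so FOLLOW(A) ⊇ FOLLOW(S) = {$, do, if, read}. Thus FOLLOW(A) = {$, do, if, read}.
FOLLOW(J): in A::=do J K, J is followed by K with FIRST {epsilon, do, read}; in A::=do J K, the suffix after J is nullable, so FOLLOW(J) ⊇ FOLLOW(A) = {$, do, if, read}. Thus FOLLOW(J) = {$, do, if, read}.
FOLLOW(K): in S::=K A, K is followed by A with FIRST {do, read}; in A::=do J K, the suffix after K is empty, so FOLLOW(K) ⊇ FOLLOW(A) = {$, do, if, read}; in A::=K read, K is followed by read with FIRST {read}. Thus FOLLOW(K) = {$, do, if, read}.

{$, do, if, read}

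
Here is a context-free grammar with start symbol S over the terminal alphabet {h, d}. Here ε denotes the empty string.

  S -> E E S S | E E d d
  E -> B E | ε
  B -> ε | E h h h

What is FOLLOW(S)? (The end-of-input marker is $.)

FIRST(S): from S->E E S S we get {d, h}; from S->E E d d we get {d, h}. So FIRST(S) = {d, h}.
FIRST(E): from E->B E we get {ε, h}; from E->ε we get {ε}. So FIRST(E) = {ε, h}.
FIRST(B): from B->ε we get {ε}; from B->E h h h we get {h}. So FIRST(B) = {ε, h}.
FOLLOW(S) includes $ since S is the start symbol.
FOLLOW(S): in S->E E S S (occurrence 1), S is followed by S with FIRST {d, h}; in S->E E S S (occurrence 2), the suffix after S is empty (adds nothing new). Thus FOLLOW(S) = {$, d, h}.
FOLLOW(E): in S->E E S S (occurrence 1), E is followed by E S S with FIRST {d, h}; in S->E E S S (occurrence 2), E is followed by S S with FIRST {d, h}; in S->E E d d (occurrence 1), E is followed by E d d with FIRST {d, h}; in S->E E d d (occurrence 2), E is followed by d d with FIRST {d}; in E->B E, the suffix after E is empty (adds nothing new); in B->E h h h, E is followed by h h h with FIRST {h}. Thus FOLLOW(E) = {d, h}.
FOLLOW(B): in E->B E, B is followed by E with FIRST {ε, h}; in E->B E, the suffix after B is nullable, so FOLLOW(B) ⊇ FOLLOW(E) = {d, h}. Thus FOLLOW(B) = {d, h}.

{$, d, h}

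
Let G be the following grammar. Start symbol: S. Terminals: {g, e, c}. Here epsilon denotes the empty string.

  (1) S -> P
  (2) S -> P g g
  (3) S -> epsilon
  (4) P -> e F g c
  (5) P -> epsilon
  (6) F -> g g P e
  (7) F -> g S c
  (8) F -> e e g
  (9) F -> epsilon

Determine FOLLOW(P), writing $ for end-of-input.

FIRST(P) = {epsilon, e}
FIRST(F) = {epsilon, e, g}
FIRST(S) = {epsilon, e, g}  (via P, P g g)
FOLLOW(S) includes $ since S is the start symbol.
FOLLOW(S): in F->g S c, S is followed by c with FIRST {c}. Thus FOLLOW(S) = {$, c}.
FOLLOW(P): in S->P, the suffix after P is empty, so FOLLOW(P) ⊇ FOLLOW(S) = {$, c}; in S->P g g, P is followed by g g with FIRST {g}; in F->g g P e, P is followed by e with FIRST {e}. Thus FOLLOW(P) = {$, c, e, g}.
FOLLOW(F): in P->e F g c, F is followed by g c with FIRST {g}. Thus FOLLOW(F) = {g}.

{$, c, e, g}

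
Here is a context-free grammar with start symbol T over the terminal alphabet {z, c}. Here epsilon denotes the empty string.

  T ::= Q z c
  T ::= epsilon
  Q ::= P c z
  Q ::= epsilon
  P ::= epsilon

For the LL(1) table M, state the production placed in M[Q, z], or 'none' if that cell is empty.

Q ::= epsilon

FIRST(P): from P::=epsilon we get {epsilon}. So FIRST(P) = {epsilon}.
FIRST(Q): from Q::=P c z we get {c}; from Q::=epsilon we get {epsilon}. So FIRST(Q) = {epsilon, c}.
FIRST(T): from T::=Q z c we get {c, z}; from T::=epsilon we get {epsilon}. So FIRST(T) = {epsilon, c, z}.
FOLLOW(T) includes $ since T is the start symbol.
FOLLOW(Q): in T::=Q z c, Q is followed by z c with FIRST {z}. Thus FOLLOW(Q) = {z}.
For Q ::= P c z: FIRST(P c z) = {c}, so it goes in M[Q, t] for t ∈ {c}.
For Q ::= epsilon: FIRST(epsilon) = {epsilon}, so it goes in M[Q, t] for t ∈ {}; since epsilon ∈ FIRST, also for every t ∈ FOLLOW(Q) = {z}.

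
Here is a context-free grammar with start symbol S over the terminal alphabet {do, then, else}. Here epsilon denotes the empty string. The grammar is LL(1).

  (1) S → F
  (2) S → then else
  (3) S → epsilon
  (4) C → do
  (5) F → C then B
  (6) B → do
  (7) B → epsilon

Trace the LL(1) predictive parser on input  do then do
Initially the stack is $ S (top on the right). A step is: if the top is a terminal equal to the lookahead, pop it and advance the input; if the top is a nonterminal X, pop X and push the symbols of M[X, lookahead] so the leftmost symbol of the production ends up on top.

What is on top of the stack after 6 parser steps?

     Stack        Input         Action
  1  $ S          do then do $  expand S → F
  2  $ F          do then do $  expand F → C then B
  3  $ B then C   do then do $  expand C → do
  4  $ B then do  do then do $  match do
  5  $ B then     then do $     match then
  6  $ B          do $          expand B → do
Stack after step 6: $ do (top = do).

do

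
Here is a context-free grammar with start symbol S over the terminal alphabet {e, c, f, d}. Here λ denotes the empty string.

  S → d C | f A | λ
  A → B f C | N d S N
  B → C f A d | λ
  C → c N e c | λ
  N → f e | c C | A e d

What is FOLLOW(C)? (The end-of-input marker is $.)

{$, c, d, e, f}

FIRST(S) = {λ, d, f}
FIRST(C) = {λ, c}
FIRST(B) = {λ, c, f}  (via C f A d)
FIRST(A) = {c, f}  (via B f C, N d S N)
FIRST(N) = {c, f}  (via A e d)
FOLLOW(S) includes $ since S is the start symbol.
FOLLOW(S): in A→N d S N, S is followed by N with FIRST {c, f}. Thus FOLLOW(S) = {$, c, f}.
FOLLOW(A): in S→f A, the suffix after A is empty, so FOLLOW(A) ⊇ FOLLOW(S) = {$, c, f}; in B→C f A d, A is followed by d with FIRST {d}; in N→A e d, A is followed by e d with FIRST {e}. Thus FOLLOW(A) = {$, c, d, e, f}.
FOLLOW(B): in A→B f C, B is followed by f C with FIRST {f}. Thus FOLLOW(B) = {f}.
FOLLOW(N): in A→N d S N (occurrence 1), N is followed by d S N with FIRST {d}; in A→N d S N (occurrence 2), the suffix after N is empty, so FOLLOW(N) ⊇ FOLLOW(A) = {$, c, d, e, f}; in C→c N e c, N is followed by e c with FIRST {e}. Thus FOLLOW(N) = {$, c, d, e, f}.
FOLLOW(C): in S→d C, the suffix after C is empty, so FOLLOW(C) ⊇ FOLLOW(S) = {$, c, f}; in A→B f C, the suffix after C is empty, so FOLLOW(C) ⊇ FOLLOW(A) = {$, c, d, e, f}; in B→C f A d, C is followed by f A d with FIRST {f}; in N→c C, the suffix after C is empty, so FOLLOW(C) ⊇ FOLLOW(N) = {$, c, d, e, f}. Thus FOLLOW(C) = {$, c, d, e, f}.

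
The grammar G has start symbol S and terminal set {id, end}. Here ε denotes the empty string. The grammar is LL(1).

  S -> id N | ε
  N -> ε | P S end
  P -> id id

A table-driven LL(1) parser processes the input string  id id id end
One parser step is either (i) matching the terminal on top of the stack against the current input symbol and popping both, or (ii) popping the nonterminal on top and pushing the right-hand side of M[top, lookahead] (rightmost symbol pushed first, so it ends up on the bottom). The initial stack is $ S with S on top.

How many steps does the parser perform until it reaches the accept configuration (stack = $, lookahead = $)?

8

step 1: stack=$ S  input=id id id end $  — expand S -> id N
step 2: stack=$ N id  input=id id id end $  — match id
step 3: stack=$ N  input=id id end $  — expand N -> P S end
step 4: stack=$ end S P  input=id id end $  — expand P -> id id
step 5: stack=$ end S id id  input=id id end $  — match id
step 6: stack=$ end S id  input=id end $  — match id
step 7: stack=$ end S  input=end $  — expand S -> ε
step 8: stack=$ end  input=end $  — match end
Accept reached after 8 steps.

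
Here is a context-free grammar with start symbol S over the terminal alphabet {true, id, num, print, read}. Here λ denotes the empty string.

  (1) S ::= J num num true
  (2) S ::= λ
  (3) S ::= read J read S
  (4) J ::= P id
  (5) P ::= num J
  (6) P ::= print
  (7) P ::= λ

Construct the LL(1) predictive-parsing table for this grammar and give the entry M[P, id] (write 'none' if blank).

P ::= λ

FIRST(P) = {λ, num, print}
FIRST(J) = {id, num, print}  (via P id)
FIRST(S) = {λ, id, num, print, read}  (via J num num true)
FOLLOW(S) includes $ since S is the start symbol.
FOLLOW(P): in J::=P id, P is followed by id with FIRST {id}. Thus FOLLOW(P) = {id}.
For P ::= num J: FIRST(num J) = {num}, so it goes in M[P, t] for t ∈ {num}.
For P ::= print: FIRST(print) = {print}, so it goes in M[P, t] for t ∈ {print}.
For P ::= λ: FIRST(λ) = {λ}, so it goes in M[P, t] for t ∈ {}; since λ ∈ FIRST, also for every t ∈ FOLLOW(P) = {id}.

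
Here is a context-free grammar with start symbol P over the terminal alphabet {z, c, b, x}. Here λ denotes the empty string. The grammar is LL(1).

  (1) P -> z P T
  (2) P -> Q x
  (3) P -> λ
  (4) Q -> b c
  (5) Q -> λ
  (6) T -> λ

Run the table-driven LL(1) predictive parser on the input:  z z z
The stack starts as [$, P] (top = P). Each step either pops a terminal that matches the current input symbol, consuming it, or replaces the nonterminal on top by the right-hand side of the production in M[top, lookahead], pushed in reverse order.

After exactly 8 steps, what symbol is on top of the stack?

step 1: stack=$ P  input=z z z $  — expand P -> z P T
step 2: stack=$ T P z  input=z z z $  — match z
step 3: stack=$ T P  input=z z $  — expand P -> z P T
step 4: stack=$ T T P z  input=z z $  — match z
step 5: stack=$ T T P  input=z $  — expand P -> z P T
step 6: stack=$ T T T P z  input=z $  — match z
step 7: stack=$ T T T P  input=$  — expand P -> λ
step 8: stack=$ T T T  input=$  — expand T -> λ
Stack after step 8: $ T T (top = T).

T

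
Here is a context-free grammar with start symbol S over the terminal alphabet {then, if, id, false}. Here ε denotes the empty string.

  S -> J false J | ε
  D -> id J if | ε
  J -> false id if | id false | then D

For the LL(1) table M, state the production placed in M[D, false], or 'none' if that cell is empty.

D -> ε

FIRST(D) = {ε, id}
FIRST(J) = {false, id, then}
FIRST(S) = {ε, false, id, then}  (via J false J)
FOLLOW(S) includes $ since S is the start symbol.
FOLLOW(J): in S->J false J (occurrence 1), J is followed by false J with FIRST {false}; in S->J false J (occurrence 2), the suffix after J is empty, so FOLLOW(J) ⊇ FOLLOW(S) = {$}; in D->id J if, J is followed by if with FIRST {if}. Thus FOLLOW(J) = {$, false, if}.
FOLLOW(D): in J->then D, the suffix after D is empty, so FOLLOW(D) ⊇ FOLLOW(J) = {$, false, if}. Thus FOLLOW(D) = {$, false, if}.
For D -> id J if: FIRST(id J if) = {id}, so it goes in M[D, t] for t ∈ {id}.
For D -> ε: FIRST(ε) = {ε}, so it goes in M[D, t] for t ∈ {}; since ε ∈ FIRST, also for every t ∈ FOLLOW(D) = {$, false, if}.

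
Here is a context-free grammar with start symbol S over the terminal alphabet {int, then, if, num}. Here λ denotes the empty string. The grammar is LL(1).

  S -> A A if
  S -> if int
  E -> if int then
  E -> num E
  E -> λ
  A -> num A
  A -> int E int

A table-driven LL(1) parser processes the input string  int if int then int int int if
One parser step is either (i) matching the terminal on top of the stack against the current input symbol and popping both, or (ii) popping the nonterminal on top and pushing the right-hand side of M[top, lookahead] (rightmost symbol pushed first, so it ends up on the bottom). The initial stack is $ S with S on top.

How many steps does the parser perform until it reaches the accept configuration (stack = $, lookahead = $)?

13

step 1: stack=$ S  input=int if int then int int int if $  — expand S -> A A if
step 2: stack=$ if A A  input=int if int then int int int if $  — expand A -> int E int
step 3: stack=$ if A int E int  input=int if int then int int int if $  — match int
step 4: stack=$ if A int E  input=if int then int int int if $  — expand E -> if int then
step 5: stack=$ if A int then int if  input=if int then int int int if $  — match if
step 6: stack=$ if A int then int  input=int then int int int if $  — match int
step 7: stack=$ if A int then  input=then int int int if $  — match then
step 8: stack=$ if A int  input=int int int if $  — match int
step 9: stack=$ if A  input=int int if $  — expand A -> int E int
step 10: stack=$ if int E int  input=int int if $  — match int
step 11: stack=$ if int E  input=int if $  — expand E -> λ
step 12: stack=$ if int  input=int if $  — match int
step 13: stack=$ if  input=if $  — match if
Accept reached after 13 steps.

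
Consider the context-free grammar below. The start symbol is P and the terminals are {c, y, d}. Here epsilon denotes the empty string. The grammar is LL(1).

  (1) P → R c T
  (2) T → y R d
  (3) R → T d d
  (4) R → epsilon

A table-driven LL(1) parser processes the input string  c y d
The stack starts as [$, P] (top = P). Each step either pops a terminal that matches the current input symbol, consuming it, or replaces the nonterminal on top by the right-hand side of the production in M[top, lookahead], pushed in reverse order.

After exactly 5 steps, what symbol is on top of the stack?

step 1: stack=$ P  input=c y d $  — expand P → R c T
step 2: stack=$ T c R  input=c y d $  — expand R → epsilon
step 3: stack=$ T c  input=c y d $  — match c
step 4: stack=$ T  input=y d $  — expand T → y R d
step 5: stack=$ d R y  input=y d $  — match y
Stack after step 5: $ d R (top = R).

R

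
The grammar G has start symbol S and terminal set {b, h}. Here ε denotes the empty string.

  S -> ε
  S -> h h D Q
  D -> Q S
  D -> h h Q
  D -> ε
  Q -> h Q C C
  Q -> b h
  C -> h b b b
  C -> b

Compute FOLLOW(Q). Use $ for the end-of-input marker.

FIRST(S): from S->ε we get {ε}; from S->h h D Q we get {h}. So FIRST(S) = {ε, h}.
FIRST(Q): from Q->h Q C C we get {h}; from Q->b h we get {b}. So FIRST(Q) = {b, h}.
FIRST(C): from C->h b b b we get {h}; from C->b we get {b}. So FIRST(C) = {b, h}.
FIRST(D): from D->Q S we get {b, h}; from D->h h Q we get {h}; from D->ε we get {ε}. So FIRST(D) = {ε, b, h}.
FOLLOW(S) includes $ since S is the start symbol.
FOLLOW(D): in S->h h D Q, D is followed by Q with FIRST {b, h}. Thus FOLLOW(D) = {b, h}.
FOLLOW(S): in D->Q S, the suffix after S is empty, so FOLLOW(S) ⊇ FOLLOW(D) = {b, h}. Thus FOLLOW(S) = {$, b, h}.
FOLLOW(Q): in S->h h D Q, the suffix after Q is empty, so FOLLOW(Q) ⊇ FOLLOW(S) = {$, b, h}; in D->Q S, Q is followed by S with FIRST {ε, h}; in D->Q S, the suffix after Q is nullable, so FOLLOW(Q) ⊇ FOLLOW(D) = {b, h}; in D->h h Q, the suffix after Q is empty, so FOLLOW(Q) ⊇ FOLLOW(D) = {b, h}; in Q->h Q C C, Q is followed by C C with FIRST {b, h}. Thus FOLLOW(Q) = {$, b, h}.
FOLLOW(C): in Q->h Q C C (occurrence 1), C is followed by C with FIRST {b, h}; in Q->h Q C C (occurrence 2), the suffix after C is empty, so FOLLOW(C) ⊇ FOLLOW(Q) = {$, b, h}. Thus FOLLOW(C) = {$, b, h}.

{$, b, h}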